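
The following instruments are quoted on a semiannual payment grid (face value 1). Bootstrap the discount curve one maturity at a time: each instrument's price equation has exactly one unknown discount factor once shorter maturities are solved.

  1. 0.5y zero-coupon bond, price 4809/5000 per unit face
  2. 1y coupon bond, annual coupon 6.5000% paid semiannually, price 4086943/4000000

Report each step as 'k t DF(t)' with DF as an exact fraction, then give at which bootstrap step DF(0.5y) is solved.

1 1/2 4809/5000
2 1 9593/10000
DF(0.5y) is solved at step 1

step 1 [0.5y] zero: DF = P = 4809/5000 ≈ 0.961800
step 2 [1y] bond c/2=13/400: DF=(4086943/4000000 − 13/400·(0.961800))/(1+13/400) = 9593/10000 ≈ 0.959300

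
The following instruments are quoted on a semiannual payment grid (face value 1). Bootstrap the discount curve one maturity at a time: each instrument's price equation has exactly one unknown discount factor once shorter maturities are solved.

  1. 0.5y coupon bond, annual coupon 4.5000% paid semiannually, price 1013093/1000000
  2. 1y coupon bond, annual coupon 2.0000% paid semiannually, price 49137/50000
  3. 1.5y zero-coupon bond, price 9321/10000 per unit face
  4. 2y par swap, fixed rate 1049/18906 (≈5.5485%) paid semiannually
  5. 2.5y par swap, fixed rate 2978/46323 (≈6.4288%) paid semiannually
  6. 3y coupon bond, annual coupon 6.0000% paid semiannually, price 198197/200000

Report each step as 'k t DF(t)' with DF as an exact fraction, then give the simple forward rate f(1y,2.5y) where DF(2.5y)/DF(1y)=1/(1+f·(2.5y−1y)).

1 1/2 2477/2500
2 1 602/625
3 3/2 9321/10000
4 2 8951/10000
5 5/2 8511/10000
6 3 517/625
f(1y,2.5y) = ((602/625)/(8511/10000) − 1)/(3/2) = 2242/25533 ≈ 8.7808%

step 1 [0.5y] bond c/2=9/400: DF=(1013093/1000000 − 9/400·(0))/(1+9/400) = 2477/2500 ≈ 0.990800
step 2 [1y] bond c/2=1/100: DF=(49137/50000 − 1/100·(0.990800))/(1+1/100) = 602/625 ≈ 0.963200
step 3 [1.5y] zero: DF = P = 9321/10000 ≈ 0.932100
step 4 [2y] swap r/2=1049/37812: DF=(1 − 1049/37812·(0.990800+0.963200+0.932100))/(1+1049/37812) = 8951/10000 ≈ 0.895100
step 5 [2.5y] swap r/2=1489/46323: DF=(1 − 1489/46323·(0.990800+0.963200+0.932100+0.895100))/(1+1489/46323) = 8511/10000 ≈ 0.851100
step 6 [3y] bond c/2=3/100: DF=(198197/200000 − 3/100·(0.990800+0.963200+0.932100+0.895100+0.851100))/(1+3/100) = 517/625 ≈ 0.827200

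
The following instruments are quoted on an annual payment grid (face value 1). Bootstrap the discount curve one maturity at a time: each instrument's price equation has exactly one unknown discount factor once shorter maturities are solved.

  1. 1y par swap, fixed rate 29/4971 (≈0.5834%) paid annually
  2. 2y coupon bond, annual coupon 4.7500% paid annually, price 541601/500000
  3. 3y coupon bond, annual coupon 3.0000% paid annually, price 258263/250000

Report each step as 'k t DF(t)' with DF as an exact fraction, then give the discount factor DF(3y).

step 1 [1y] swap r/1=29/4971: DF=(1 − 29/4971·(0))/(1+29/4971) = 4971/5000 ≈ 0.994200
step 2 [2y] bond c/1=19/400: DF=(541601/500000 − 19/400·(0.994200))/(1+19/400) = 989/1000 ≈ 0.989000
step 3 [3y] bond c/1=3/100: DF=(258263/250000 − 3/100·(0.994200+0.989000))/(1+3/100) = 2363/2500 ≈ 0.945200

1 1 4971/5000
2 2 989/1000
3 3 2363/2500
DF(3y) = 2363/2500 ≈ 0.945200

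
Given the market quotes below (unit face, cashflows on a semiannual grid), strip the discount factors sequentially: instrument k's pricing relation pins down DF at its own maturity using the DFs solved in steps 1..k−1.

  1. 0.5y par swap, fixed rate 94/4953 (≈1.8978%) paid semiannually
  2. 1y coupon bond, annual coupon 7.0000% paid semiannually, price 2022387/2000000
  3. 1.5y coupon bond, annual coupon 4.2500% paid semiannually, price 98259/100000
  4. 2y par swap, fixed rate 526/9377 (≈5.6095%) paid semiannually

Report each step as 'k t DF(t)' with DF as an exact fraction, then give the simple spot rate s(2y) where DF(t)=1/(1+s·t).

1 1/2 4953/5000
2 1 1887/2000
3 3/2 9219/10000
4 2 2237/2500
s(2y) = (1/(2237/2500) − 1)/(2) = 263/4474 ≈ 5.8784%

step 1 [0.5y] swap r/2=47/4953: DF=(1 − 47/4953·(0))/(1+47/4953) = 4953/5000 ≈ 0.990600
step 2 [1y] bond c/2=7/200: DF=(2022387/2000000 − 7/200·(0.990600))/(1+7/200) = 1887/2000 ≈ 0.943500
step 3 [1.5y] bond c/2=17/800: DF=(98259/100000 − 17/800·(0.990600+0.943500))/(1+17/800) = 9219/10000 ≈ 0.921900
step 4 [2y] swap r/2=263/9377: DF=(1 − 263/9377·(0.990600+0.943500+0.921900))/(1+263/9377) = 2237/2500 ≈ 0.894800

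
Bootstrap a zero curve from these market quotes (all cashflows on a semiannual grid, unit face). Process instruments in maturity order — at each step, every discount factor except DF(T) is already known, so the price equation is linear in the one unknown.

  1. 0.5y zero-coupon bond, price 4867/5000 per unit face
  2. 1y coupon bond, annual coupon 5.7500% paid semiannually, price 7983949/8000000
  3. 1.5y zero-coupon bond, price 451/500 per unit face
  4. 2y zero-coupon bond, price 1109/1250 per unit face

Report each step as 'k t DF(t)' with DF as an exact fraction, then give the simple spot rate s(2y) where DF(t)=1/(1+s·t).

step 1 [0.5y] zero: DF = P = 4867/5000 ≈ 0.973400
step 2 [1y] bond c/2=23/800: DF=(7983949/8000000 − 23/800·(0.973400))/(1+23/800) = 9429/10000 ≈ 0.942900
step 3 [1.5y] zero: DF = P = 451/500 ≈ 0.902000
step 4 [2y] zero: DF = P = 1109/1250 ≈ 0.887200

1 1/2 4867/5000
2 1 9429/10000
3 3/2 451/500
4 2 1109/1250
s(2y) = (1/(1109/1250) − 1)/(2) = 141/2218 ≈ 6.3571%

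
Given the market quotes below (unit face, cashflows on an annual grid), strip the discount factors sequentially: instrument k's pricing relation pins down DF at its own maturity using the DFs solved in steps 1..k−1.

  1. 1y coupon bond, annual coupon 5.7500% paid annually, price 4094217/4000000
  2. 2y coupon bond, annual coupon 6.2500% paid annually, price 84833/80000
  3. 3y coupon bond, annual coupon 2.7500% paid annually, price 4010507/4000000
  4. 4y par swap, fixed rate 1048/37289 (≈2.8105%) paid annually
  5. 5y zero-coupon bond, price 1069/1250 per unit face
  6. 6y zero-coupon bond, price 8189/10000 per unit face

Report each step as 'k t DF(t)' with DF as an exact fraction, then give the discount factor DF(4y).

step 1 [1y] bond c/1=23/400: DF=(4094217/4000000 − 23/400·(0))/(1+23/400) = 9679/10000 ≈ 0.967900
step 2 [2y] bond c/1=1/16: DF=(84833/80000 − 1/16·(0.967900))/(1+1/16) = 9411/10000 ≈ 0.941100
step 3 [3y] bond c/1=11/400: DF=(4010507/4000000 − 11/400·(0.967900+0.941100))/(1+11/400) = 9247/10000 ≈ 0.924700
step 4 [4y] swap r/1=1048/37289: DF=(1 − 1048/37289·(0.967900+0.941100+0.924700))/(1+1048/37289) = 1119/1250 ≈ 0.895200
step 5 [5y] zero: DF = P = 1069/1250 ≈ 0.855200
step 6 [6y] zero: DF = P = 8189/10000 ≈ 0.818900

1 1 9679/10000
2 2 9411/10000
3 3 9247/10000
4 4 1119/1250
5 5 1069/1250
6 6 8189/10000
DF(4y) = 1119/1250 ≈ 0.895200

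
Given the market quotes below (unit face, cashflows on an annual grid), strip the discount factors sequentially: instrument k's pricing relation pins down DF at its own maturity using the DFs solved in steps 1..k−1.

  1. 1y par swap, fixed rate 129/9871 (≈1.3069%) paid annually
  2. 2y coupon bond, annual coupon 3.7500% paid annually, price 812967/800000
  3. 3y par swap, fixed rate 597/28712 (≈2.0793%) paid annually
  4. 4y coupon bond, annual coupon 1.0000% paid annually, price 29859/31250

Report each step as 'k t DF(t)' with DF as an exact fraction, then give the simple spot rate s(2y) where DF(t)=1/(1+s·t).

1 1 9871/10000
2 2 4719/5000
3 3 9403/10000
4 4 1147/1250
s(2y) = (1/(4719/5000) − 1)/(2) = 281/9438 ≈ 2.9773%

step 1 [1y] swap r/1=129/9871: DF=(1 − 129/9871·(0))/(1+129/9871) = 9871/10000 ≈ 0.987100
step 2 [2y] bond c/1=3/80: DF=(812967/800000 − 3/80·(0.987100))/(1+3/80) = 4719/5000 ≈ 0.943800
step 3 [3y] swap r/1=597/28712: DF=(1 − 597/28712·(0.987100+0.943800))/(1+597/28712) = 9403/10000 ≈ 0.940300
step 4 [4y] bond c/1=1/100: DF=(29859/31250 − 1/100·(0.987100+0.943800+0.940300))/(1+1/100) = 1147/1250 ≈ 0.917600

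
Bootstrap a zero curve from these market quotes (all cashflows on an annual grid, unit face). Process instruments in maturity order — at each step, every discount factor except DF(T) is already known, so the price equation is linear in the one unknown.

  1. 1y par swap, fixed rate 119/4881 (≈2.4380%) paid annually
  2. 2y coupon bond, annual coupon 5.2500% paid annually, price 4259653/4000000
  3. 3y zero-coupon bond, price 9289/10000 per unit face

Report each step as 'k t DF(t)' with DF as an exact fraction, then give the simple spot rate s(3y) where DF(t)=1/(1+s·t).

step 1 [1y] swap r/1=119/4881: DF=(1 − 119/4881·(0))/(1+119/4881) = 4881/5000 ≈ 0.976200
step 2 [2y] bond c/1=21/400: DF=(4259653/4000000 − 21/400·(0.976200))/(1+21/400) = 9631/10000 ≈ 0.963100
step 3 [3y] zero: DF = P = 9289/10000 ≈ 0.928900

1 1 4881/5000
2 2 9631/10000
3 3 9289/10000
s(3y) = (1/(9289/10000) − 1)/(3) = 237/9289 ≈ 2.5514%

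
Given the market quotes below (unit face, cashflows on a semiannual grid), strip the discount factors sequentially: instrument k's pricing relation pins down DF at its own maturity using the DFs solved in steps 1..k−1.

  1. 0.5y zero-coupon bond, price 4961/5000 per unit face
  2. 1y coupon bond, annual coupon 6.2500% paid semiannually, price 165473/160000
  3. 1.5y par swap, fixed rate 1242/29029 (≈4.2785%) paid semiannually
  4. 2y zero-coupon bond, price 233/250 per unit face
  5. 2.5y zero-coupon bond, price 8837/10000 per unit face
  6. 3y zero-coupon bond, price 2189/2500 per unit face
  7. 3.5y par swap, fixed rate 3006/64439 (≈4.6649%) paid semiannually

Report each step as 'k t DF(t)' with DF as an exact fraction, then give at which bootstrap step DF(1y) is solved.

step 1 [0.5y] zero: DF = P = 4961/5000 ≈ 0.992200
step 2 [1y] bond c/2=1/32: DF=(165473/160000 − 1/32·(0.992200))/(1+1/32) = 608/625 ≈ 0.972800
step 3 [1.5y] swap r/2=621/29029: DF=(1 − 621/29029·(0.992200+0.972800))/(1+621/29029) = 9379/10000 ≈ 0.937900
step 4 [2y] zero: DF = P = 233/250 ≈ 0.932000
step 5 [2.5y] zero: DF = P = 8837/10000 ≈ 0.883700
step 6 [3y] zero: DF = P = 2189/2500 ≈ 0.875600
step 7 [3.5y] swap r/2=1503/64439: DF=(1 − 1503/64439·(0.992200+0.972800+0.937900+0.932000+0.883700+0.875600))/(1+1503/64439) = 8497/10000 ≈ 0.849700

1 1/2 4961/5000
2 1 608/625
3 3/2 9379/10000
4 2 233/250
5 5/2 8837/10000
6 3 2189/2500
7 7/2 8497/10000
DF(1y) is solved at step 2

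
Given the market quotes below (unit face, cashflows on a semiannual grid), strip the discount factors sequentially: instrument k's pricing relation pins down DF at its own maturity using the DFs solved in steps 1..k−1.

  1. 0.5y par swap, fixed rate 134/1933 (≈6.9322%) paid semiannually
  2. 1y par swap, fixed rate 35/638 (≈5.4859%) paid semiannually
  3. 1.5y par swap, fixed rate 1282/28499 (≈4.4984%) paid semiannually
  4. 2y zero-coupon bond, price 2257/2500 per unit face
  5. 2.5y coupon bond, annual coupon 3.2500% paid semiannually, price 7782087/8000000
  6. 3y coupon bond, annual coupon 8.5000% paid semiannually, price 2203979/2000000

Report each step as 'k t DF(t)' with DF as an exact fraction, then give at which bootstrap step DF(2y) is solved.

step 1 [0.5y] swap r/2=67/1933: DF=(1 − 67/1933·(0))/(1+67/1933) = 1933/2000 ≈ 0.966500
step 2 [1y] swap r/2=35/1276: DF=(1 − 35/1276·(0.966500))/(1+35/1276) = 379/400 ≈ 0.947500
step 3 [1.5y] swap r/2=641/28499: DF=(1 − 641/28499·(0.966500+0.947500))/(1+641/28499) = 9359/10000 ≈ 0.935900
step 4 [2y] zero: DF = P = 2257/2500 ≈ 0.902800
step 5 [2.5y] bond c/2=13/800: DF=(7782087/8000000 − 13/800·(0.966500+0.947500+0.935900+0.902800))/(1+13/800) = 2243/2500 ≈ 0.897200
step 6 [3y] bond c/2=17/400: DF=(2203979/2000000 − 17/400·(0.966500+0.947500+0.935900+0.902800+0.897200))/(1+17/400) = 347/400 ≈ 0.867500

1 1/2 1933/2000
2 1 379/400
3 3/2 9359/10000
4 2 2257/2500
5 5/2 2243/2500
6 3 347/400
DF(2y) is solved at step 4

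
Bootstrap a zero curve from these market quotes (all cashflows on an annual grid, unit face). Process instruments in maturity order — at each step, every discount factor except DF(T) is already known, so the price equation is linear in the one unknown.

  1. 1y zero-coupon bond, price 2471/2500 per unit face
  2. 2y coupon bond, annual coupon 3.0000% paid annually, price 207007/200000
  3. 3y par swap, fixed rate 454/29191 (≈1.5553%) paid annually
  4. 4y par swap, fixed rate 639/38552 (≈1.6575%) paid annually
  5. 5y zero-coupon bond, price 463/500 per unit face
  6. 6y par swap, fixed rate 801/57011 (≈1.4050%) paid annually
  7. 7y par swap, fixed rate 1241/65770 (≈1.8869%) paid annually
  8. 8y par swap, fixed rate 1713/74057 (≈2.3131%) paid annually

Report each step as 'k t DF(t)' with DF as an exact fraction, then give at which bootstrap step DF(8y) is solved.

1 1 2471/2500
2 2 9761/10000
3 3 4773/5000
4 4 9361/10000
5 5 463/500
6 6 9199/10000
7 7 8759/10000
8 8 8287/10000
DF(8y) is solved at step 8

step 1 [1y] zero: DF = P = 2471/2500 ≈ 0.988400
step 2 [2y] bond c/1=3/100: DF=(207007/200000 − 3/100·(0.988400))/(1+3/100) = 9761/10000 ≈ 0.976100
step 3 [3y] swap r/1=454/29191: DF=(1 − 454/29191·(0.988400+0.976100))/(1+454/29191) = 4773/5000 ≈ 0.954600
step 4 [4y] swap r/1=639/38552: DF=(1 − 639/38552·(0.988400+0.976100+0.954600))/(1+639/38552) = 9361/10000 ≈ 0.936100
step 5 [5y] zero: DF = P = 463/500 ≈ 0.926000
step 6 [6y] swap r/1=801/57011: DF=(1 − 801/57011·(0.988400+0.976100+0.954600+0.936100+0.926000))/(1+801/57011) = 9199/10000 ≈ 0.919900
step 7 [7y] swap r/1=1241/65770: DF=(1 − 1241/65770·(0.988400+0.976100+0.954600+0.936100+0.926000+0.919900))/(1+1241/65770) = 8759/10000 ≈ 0.875900
step 8 [8y] swap r/1=1713/74057: DF=(1 − 1713/74057·(0.988400+0.976100+0.954600+0.936100+0.926000+0.919900+0.875900))/(1+1713/74057) = 8287/10000 ≈ 0.828700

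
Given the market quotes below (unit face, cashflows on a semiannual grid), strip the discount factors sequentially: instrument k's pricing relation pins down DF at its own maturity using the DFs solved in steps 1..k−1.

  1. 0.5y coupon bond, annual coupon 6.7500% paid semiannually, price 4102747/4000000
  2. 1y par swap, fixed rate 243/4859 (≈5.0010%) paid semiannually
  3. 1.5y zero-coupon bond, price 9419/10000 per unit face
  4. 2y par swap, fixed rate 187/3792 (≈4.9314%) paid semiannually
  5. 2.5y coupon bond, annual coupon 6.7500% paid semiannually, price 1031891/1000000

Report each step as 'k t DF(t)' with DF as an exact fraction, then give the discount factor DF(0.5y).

1 1/2 4961/5000
2 1 4757/5000
3 3/2 9419/10000
4 2 1813/2000
5 5/2 1093/1250
DF(0.5y) = 4961/5000 ≈ 0.992200

step 1 [0.5y] bond c/2=27/800: DF=(4102747/4000000 − 27/800·(0))/(1+27/800) = 4961/5000 ≈ 0.992200
step 2 [1y] swap r/2=243/9718: DF=(1 − 243/9718·(0.992200))/(1+243/9718) = 4757/5000 ≈ 0.951400
step 3 [1.5y] zero: DF = P = 9419/10000 ≈ 0.941900
step 4 [2y] swap r/2=187/7584: DF=(1 − 187/7584·(0.992200+0.951400+0.941900))/(1+187/7584) = 1813/2000 ≈ 0.906500
step 5 [2.5y] bond c/2=27/800: DF=(1031891/1000000 − 27/800·(0.992200+0.951400+0.941900+0.906500))/(1+27/800) = 1093/1250 ≈ 0.874400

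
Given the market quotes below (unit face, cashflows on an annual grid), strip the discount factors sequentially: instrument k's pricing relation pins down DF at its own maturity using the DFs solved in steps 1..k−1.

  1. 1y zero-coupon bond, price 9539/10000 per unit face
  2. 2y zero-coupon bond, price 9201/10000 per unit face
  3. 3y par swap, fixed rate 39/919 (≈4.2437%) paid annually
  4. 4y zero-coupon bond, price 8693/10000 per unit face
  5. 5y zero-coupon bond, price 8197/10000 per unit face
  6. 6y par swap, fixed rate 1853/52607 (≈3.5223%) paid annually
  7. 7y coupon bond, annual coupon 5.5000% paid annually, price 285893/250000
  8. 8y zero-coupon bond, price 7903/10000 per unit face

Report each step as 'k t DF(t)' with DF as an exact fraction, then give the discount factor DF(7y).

step 1 [1y] zero: DF = P = 9539/10000 ≈ 0.953900
step 2 [2y] zero: DF = P = 9201/10000 ≈ 0.920100
step 3 [3y] swap r/1=39/919: DF=(1 − 39/919·(0.953900+0.920100))/(1+39/919) = 883/1000 ≈ 0.883000
step 4 [4y] zero: DF = P = 8693/10000 ≈ 0.869300
step 5 [5y] zero: DF = P = 8197/10000 ≈ 0.819700
step 6 [6y] swap r/1=1853/52607: DF=(1 − 1853/52607·(0.953900+0.920100+0.883000+0.869300+0.819700))/(1+1853/52607) = 8147/10000 ≈ 0.814700
step 7 [7y] bond c/1=11/200: DF=(285893/250000 − 11/200·(0.953900+0.920100+0.883000+0.869300+0.819700+0.814700))/(1+11/200) = 8097/10000 ≈ 0.809700
step 8 [8y] zero: DF = P = 7903/10000 ≈ 0.790300

1 1 9539/10000
2 2 9201/10000
3 3 883/1000
4 4 8693/10000
5 5 8197/10000
6 6 8147/10000
7 7 8097/10000
8 8 7903/10000
DF(7y) = 8097/10000 ≈ 0.809700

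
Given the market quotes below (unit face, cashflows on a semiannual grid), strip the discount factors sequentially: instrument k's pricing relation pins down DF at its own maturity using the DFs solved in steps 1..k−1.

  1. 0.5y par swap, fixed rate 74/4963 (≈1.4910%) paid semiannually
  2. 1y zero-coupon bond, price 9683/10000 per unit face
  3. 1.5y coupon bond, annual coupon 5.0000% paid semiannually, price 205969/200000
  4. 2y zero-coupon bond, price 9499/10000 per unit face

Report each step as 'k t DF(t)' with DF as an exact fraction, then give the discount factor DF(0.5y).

step 1 [0.5y] swap r/2=37/4963: DF=(1 − 37/4963·(0))/(1+37/4963) = 4963/5000 ≈ 0.992600
step 2 [1y] zero: DF = P = 9683/10000 ≈ 0.968300
step 3 [1.5y] bond c/2=1/40: DF=(205969/200000 − 1/40·(0.992600+0.968300))/(1+1/40) = 9569/10000 ≈ 0.956900
step 4 [2y] zero: DF = P = 9499/10000 ≈ 0.949900

1 1/2 4963/5000
2 1 9683/10000
3 3/2 9569/10000
4 2 9499/10000
DF(0.5y) = 4963/5000 ≈ 0.992600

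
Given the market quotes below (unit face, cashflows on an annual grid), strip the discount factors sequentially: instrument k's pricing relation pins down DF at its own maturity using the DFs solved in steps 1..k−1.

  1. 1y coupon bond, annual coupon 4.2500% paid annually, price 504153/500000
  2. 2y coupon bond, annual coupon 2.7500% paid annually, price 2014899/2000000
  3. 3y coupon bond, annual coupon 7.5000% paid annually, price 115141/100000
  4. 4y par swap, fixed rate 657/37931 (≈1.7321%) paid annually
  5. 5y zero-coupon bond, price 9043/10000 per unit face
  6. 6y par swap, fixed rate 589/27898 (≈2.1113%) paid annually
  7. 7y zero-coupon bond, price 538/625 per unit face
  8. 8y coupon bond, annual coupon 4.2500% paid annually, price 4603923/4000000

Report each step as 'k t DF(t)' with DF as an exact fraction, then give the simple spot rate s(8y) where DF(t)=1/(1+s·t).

step 1 [1y] bond c/1=17/400: DF=(504153/500000 − 17/400·(0))/(1+17/400) = 1209/1250 ≈ 0.967200
step 2 [2y] bond c/1=11/400: DF=(2014899/2000000 − 11/400·(0.967200))/(1+11/400) = 4773/5000 ≈ 0.954600
step 3 [3y] bond c/1=3/40: DF=(115141/100000 − 3/40·(0.967200+0.954600))/(1+3/40) = 937/1000 ≈ 0.937000
step 4 [4y] swap r/1=657/37931: DF=(1 − 657/37931·(0.967200+0.954600+0.937000))/(1+657/37931) = 9343/10000 ≈ 0.934300
step 5 [5y] zero: DF = P = 9043/10000 ≈ 0.904300
step 6 [6y] swap r/1=589/27898: DF=(1 − 589/27898·(0.967200+0.954600+0.937000+0.934300+0.904300))/(1+589/27898) = 4411/5000 ≈ 0.882200
step 7 [7y] zero: DF = P = 538/625 ≈ 0.860800
step 8 [8y] bond c/1=17/400: DF=(4603923/4000000 − 17/400·(0.967200+0.954600+0.937000+0.934300+0.904300+0.882200+0.860800))/(1+17/400) = 1683/2000 ≈ 0.841500

1 1 1209/1250
2 2 4773/5000
3 3 937/1000
4 4 9343/10000
5 5 9043/10000
6 6 4411/5000
7 7 538/625
8 8 1683/2000
s(8y) = (1/(1683/2000) − 1)/(8) = 317/13464 ≈ 2.3544%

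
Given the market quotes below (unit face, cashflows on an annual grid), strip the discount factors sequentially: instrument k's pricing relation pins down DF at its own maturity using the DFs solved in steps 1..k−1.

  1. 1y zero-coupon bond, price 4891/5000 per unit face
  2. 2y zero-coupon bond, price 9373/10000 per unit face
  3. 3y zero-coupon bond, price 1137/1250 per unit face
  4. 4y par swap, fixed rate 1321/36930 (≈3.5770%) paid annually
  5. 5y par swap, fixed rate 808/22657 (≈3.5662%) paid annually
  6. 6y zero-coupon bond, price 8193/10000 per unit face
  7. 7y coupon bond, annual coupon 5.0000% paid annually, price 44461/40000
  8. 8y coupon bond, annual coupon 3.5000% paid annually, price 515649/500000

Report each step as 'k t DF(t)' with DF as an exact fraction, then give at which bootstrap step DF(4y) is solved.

step 1 [1y] zero: DF = P = 4891/5000 ≈ 0.978200
step 2 [2y] zero: DF = P = 9373/10000 ≈ 0.937300
step 3 [3y] zero: DF = P = 1137/1250 ≈ 0.909600
step 4 [4y] swap r/1=1321/36930: DF=(1 − 1321/36930·(0.978200+0.937300+0.909600))/(1+1321/36930) = 8679/10000 ≈ 0.867900
step 5 [5y] swap r/1=808/22657: DF=(1 − 808/22657·(0.978200+0.937300+0.909600+0.867900))/(1+808/22657) = 524/625 ≈ 0.838400
step 6 [6y] zero: DF = P = 8193/10000 ≈ 0.819300
step 7 [7y] bond c/1=1/20: DF=(44461/40000 − 1/20·(0.978200+0.937300+0.909600+0.867900+0.838400+0.819300))/(1+1/20) = 4019/5000 ≈ 0.803800
step 8 [8y] bond c/1=7/200: DF=(515649/500000 − 7/200·(0.978200+0.937300+0.909600+0.867900+0.838400+0.819300+0.803800))/(1+7/200) = 7883/10000 ≈ 0.788300

1 1 4891/5000
2 2 9373/10000
3 3 1137/1250
4 4 8679/10000
5 5 524/625
6 6 8193/10000
7 7 4019/5000
8 8 7883/10000
DF(4y) is solved at step 4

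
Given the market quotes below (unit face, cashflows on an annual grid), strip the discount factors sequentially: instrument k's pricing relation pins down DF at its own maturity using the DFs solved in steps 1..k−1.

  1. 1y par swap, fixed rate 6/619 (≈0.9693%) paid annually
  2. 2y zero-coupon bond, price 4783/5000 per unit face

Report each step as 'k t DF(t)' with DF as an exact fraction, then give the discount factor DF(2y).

step 1 [1y] swap r/1=6/619: DF=(1 − 6/619·(0))/(1+6/619) = 619/625 ≈ 0.990400
step 2 [2y] zero: DF = P = 4783/5000 ≈ 0.956600

1 1 619/625
2 2 4783/5000
DF(2y) = 4783/5000 ≈ 0.956600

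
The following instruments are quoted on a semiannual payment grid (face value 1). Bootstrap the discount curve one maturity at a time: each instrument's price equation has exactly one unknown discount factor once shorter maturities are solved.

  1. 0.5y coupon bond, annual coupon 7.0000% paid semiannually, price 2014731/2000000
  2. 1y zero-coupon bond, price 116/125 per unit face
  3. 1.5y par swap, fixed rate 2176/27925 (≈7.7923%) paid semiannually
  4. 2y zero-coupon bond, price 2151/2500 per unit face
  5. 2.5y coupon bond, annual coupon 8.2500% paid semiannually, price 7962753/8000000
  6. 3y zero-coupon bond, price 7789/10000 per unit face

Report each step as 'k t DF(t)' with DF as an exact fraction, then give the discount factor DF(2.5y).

step 1 [0.5y] bond c/2=7/200: DF=(2014731/2000000 − 7/200·(0))/(1+7/200) = 9733/10000 ≈ 0.973300
step 2 [1y] zero: DF = P = 116/125 ≈ 0.928000
step 3 [1.5y] swap r/2=1088/27925: DF=(1 − 1088/27925·(0.973300+0.928000))/(1+1088/27925) = 557/625 ≈ 0.891200
step 4 [2y] zero: DF = P = 2151/2500 ≈ 0.860400
step 5 [2.5y] bond c/2=33/800: DF=(7962753/8000000 − 33/800·(0.973300+0.928000+0.891200+0.860400))/(1+33/800) = 507/625 ≈ 0.811200
step 6 [3y] zero: DF = P = 7789/10000 ≈ 0.778900

1 1/2 9733/10000
2 1 116/125
3 3/2 557/625
4 2 2151/2500
5 5/2 507/625
6 3 7789/10000
DF(2.5y) = 507/625 ≈ 0.811200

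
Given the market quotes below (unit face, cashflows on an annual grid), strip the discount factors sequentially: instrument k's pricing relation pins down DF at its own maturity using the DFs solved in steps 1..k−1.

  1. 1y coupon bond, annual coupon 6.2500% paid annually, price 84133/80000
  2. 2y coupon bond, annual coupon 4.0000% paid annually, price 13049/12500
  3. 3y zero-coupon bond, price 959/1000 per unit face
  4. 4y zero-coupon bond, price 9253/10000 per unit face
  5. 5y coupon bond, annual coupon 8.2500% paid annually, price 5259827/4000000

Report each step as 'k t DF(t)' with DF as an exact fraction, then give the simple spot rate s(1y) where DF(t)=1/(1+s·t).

1 1 4949/5000
2 2 9657/10000
3 3 959/1000
4 4 9253/10000
5 5 9221/10000
s(1y) = (1/(4949/5000) − 1)/(1) = 51/4949 ≈ 1.0305%

step 1 [1y] bond c/1=1/16: DF=(84133/80000 − 1/16·(0))/(1+1/16) = 4949/5000 ≈ 0.989800
step 2 [2y] bond c/1=1/25: DF=(13049/12500 − 1/25·(0.989800))/(1+1/25) = 9657/10000 ≈ 0.965700
step 3 [3y] zero: DF = P = 959/1000 ≈ 0.959000
step 4 [4y] zero: DF = P = 9253/10000 ≈ 0.925300
step 5 [5y] bond c/1=33/400: DF=(5259827/4000000 − 33/400·(0.989800+0.965700+0.959000+0.925300))/(1+33/400) = 9221/10000 ≈ 0.922100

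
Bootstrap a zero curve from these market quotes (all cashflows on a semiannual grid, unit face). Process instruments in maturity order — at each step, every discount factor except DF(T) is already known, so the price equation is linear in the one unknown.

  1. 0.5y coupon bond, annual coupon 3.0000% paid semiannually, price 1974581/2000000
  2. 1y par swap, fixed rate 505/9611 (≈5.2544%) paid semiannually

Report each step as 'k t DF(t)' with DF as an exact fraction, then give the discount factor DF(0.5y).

step 1 [0.5y] bond c/2=3/200: DF=(1974581/2000000 − 3/200·(0))/(1+3/200) = 9727/10000 ≈ 0.972700
step 2 [1y] swap r/2=505/19222: DF=(1 − 505/19222·(0.972700))/(1+505/19222) = 1899/2000 ≈ 0.949500

1 1/2 9727/10000
2 1 1899/2000
DF(0.5y) = 9727/10000 ≈ 0.972700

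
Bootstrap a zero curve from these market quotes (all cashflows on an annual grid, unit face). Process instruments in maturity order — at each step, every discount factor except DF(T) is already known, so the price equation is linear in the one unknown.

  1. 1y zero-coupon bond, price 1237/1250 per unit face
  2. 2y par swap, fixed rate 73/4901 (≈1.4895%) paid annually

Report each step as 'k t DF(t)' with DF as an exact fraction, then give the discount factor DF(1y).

1 1 1237/1250
2 2 2427/2500
DF(1y) = 1237/1250 ≈ 0.989600

step 1 [1y] zero: DF = P = 1237/1250 ≈ 0.989600
step 2 [2y] swap r/1=73/4901: DF=(1 − 73/4901·(0.989600))/(1+73/4901) = 2427/2500 ≈ 0.970800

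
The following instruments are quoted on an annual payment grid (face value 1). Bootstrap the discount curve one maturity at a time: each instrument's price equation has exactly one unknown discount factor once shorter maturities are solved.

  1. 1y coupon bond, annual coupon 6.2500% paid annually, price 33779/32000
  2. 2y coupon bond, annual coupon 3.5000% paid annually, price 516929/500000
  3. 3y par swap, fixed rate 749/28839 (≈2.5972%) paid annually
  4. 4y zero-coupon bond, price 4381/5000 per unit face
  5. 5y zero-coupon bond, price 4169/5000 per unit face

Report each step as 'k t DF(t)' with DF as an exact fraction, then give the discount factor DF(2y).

step 1 [1y] bond c/1=1/16: DF=(33779/32000 − 1/16·(0))/(1+1/16) = 1987/2000 ≈ 0.993500
step 2 [2y] bond c/1=7/200: DF=(516929/500000 − 7/200·(0.993500))/(1+7/200) = 9653/10000 ≈ 0.965300
step 3 [3y] swap r/1=749/28839: DF=(1 − 749/28839·(0.993500+0.965300))/(1+749/28839) = 9251/10000 ≈ 0.925100
step 4 [4y] zero: DF = P = 4381/5000 ≈ 0.876200
step 5 [5y] zero: DF = P = 4169/5000 ≈ 0.833800

1 1 1987/2000
2 2 9653/10000
3 3 9251/10000
4 4 4381/5000
5 5 4169/5000
DF(2y) = 9653/10000 ≈ 0.965300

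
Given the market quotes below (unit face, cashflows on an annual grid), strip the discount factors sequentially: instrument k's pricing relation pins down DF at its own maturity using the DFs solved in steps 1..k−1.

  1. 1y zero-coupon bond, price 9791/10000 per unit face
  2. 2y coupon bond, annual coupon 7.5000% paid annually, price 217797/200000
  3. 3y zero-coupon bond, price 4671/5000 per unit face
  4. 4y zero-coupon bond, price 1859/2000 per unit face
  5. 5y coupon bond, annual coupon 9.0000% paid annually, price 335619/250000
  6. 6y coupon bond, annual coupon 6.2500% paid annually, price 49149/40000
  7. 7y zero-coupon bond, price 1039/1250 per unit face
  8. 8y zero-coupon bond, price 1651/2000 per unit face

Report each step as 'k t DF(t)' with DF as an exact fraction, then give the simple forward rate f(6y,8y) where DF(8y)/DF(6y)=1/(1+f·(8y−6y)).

step 1 [1y] zero: DF = P = 9791/10000 ≈ 0.979100
step 2 [2y] bond c/1=3/40: DF=(217797/200000 − 3/40·(0.979100))/(1+3/40) = 9447/10000 ≈ 0.944700
step 3 [3y] zero: DF = P = 4671/5000 ≈ 0.934200
step 4 [4y] zero: DF = P = 1859/2000 ≈ 0.929500
step 5 [5y] bond c/1=9/100: DF=(335619/250000 − 9/100·(0.979100+0.944700+0.934200+0.929500))/(1+9/100) = 9189/10000 ≈ 0.918900
step 6 [6y] bond c/1=1/16: DF=(49149/40000 − 1/16·(0.979100+0.944700+0.934200+0.929500+0.918900))/(1+1/16) = 2199/2500 ≈ 0.879600
step 7 [7y] zero: DF = P = 1039/1250 ≈ 0.831200
step 8 [8y] zero: DF = P = 1651/2000 ≈ 0.825500

1 1 9791/10000
2 2 9447/10000
3 3 4671/5000
4 4 1859/2000
5 5 9189/10000
6 6 2199/2500
7 7 1039/1250
8 8 1651/2000
f(6y,8y) = ((2199/2500)/(1651/2000) − 1)/(2) = 541/16510 ≈ 3.2768%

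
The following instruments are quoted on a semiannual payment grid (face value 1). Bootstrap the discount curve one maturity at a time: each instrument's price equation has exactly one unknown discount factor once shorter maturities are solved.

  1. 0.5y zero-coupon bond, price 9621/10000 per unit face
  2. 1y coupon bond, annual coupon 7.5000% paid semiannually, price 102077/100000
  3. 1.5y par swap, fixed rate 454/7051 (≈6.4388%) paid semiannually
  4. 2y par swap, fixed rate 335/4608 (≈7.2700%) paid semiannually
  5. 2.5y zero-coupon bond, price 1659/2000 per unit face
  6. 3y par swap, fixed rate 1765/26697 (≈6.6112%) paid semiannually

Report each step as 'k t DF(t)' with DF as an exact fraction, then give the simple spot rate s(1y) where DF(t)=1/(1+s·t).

step 1 [0.5y] zero: DF = P = 9621/10000 ≈ 0.962100
step 2 [1y] bond c/2=3/80: DF=(102077/100000 − 3/80·(0.962100))/(1+3/80) = 9491/10000 ≈ 0.949100
step 3 [1.5y] swap r/2=227/7051: DF=(1 − 227/7051·(0.962100+0.949100))/(1+227/7051) = 2273/2500 ≈ 0.909200
step 4 [2y] swap r/2=335/9216: DF=(1 − 335/9216·(0.962100+0.949100+0.909200))/(1+335/9216) = 433/500 ≈ 0.866000
step 5 [2.5y] zero: DF = P = 1659/2000 ≈ 0.829500
step 6 [3y] swap r/2=1765/53394: DF=(1 − 1765/53394·(0.962100+0.949100+0.909200+0.866000+0.829500))/(1+1765/53394) = 1647/2000 ≈ 0.823500

1 1/2 9621/10000
2 1 9491/10000
3 3/2 2273/2500
4 2 433/500
5 5/2 1659/2000
6 3 1647/2000
s(1y) = (1/(9491/10000) − 1)/(1) = 509/9491 ≈ 5.3630%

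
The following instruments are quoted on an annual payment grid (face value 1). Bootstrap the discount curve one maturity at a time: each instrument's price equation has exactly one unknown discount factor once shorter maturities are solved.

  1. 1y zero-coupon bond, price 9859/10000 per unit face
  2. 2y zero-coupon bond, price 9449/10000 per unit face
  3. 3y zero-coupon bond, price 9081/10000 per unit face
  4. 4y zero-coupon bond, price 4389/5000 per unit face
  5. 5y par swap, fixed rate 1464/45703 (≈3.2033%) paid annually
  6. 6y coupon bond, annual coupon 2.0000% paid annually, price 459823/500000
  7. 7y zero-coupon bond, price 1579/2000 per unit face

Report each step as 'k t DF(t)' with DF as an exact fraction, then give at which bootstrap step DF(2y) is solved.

1 1 9859/10000
2 2 9449/10000
3 3 9081/10000
4 4 4389/5000
5 5 1067/1250
6 6 203/250
7 7 1579/2000
DF(2y) is solved at step 2

step 1 [1y] zero: DF = P = 9859/10000 ≈ 0.985900
step 2 [2y] zero: DF = P = 9449/10000 ≈ 0.944900
step 3 [3y] zero: DF = P = 9081/10000 ≈ 0.908100
step 4 [4y] zero: DF = P = 4389/5000 ≈ 0.877800
step 5 [5y] swap r/1=1464/45703: DF=(1 − 1464/45703·(0.985900+0.944900+0.908100+0.877800))/(1+1464/45703) = 1067/1250 ≈ 0.853600
step 6 [6y] bond c/1=1/50: DF=(459823/500000 − 1/50·(0.985900+0.944900+0.908100+0.877800+0.853600))/(1+1/50) = 203/250 ≈ 0.812000
step 7 [7y] zero: DF = P = 1579/2000 ≈ 0.789500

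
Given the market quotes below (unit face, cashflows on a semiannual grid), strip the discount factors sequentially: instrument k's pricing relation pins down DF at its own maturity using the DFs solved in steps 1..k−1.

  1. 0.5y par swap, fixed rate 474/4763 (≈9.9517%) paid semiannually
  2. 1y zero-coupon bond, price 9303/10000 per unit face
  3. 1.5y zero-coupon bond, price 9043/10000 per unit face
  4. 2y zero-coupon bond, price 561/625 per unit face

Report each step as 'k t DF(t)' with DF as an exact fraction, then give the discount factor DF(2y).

step 1 [0.5y] swap r/2=237/4763: DF=(1 − 237/4763·(0))/(1+237/4763) = 4763/5000 ≈ 0.952600
step 2 [1y] zero: DF = P = 9303/10000 ≈ 0.930300
step 3 [1.5y] zero: DF = P = 9043/10000 ≈ 0.904300
step 4 [2y] zero: DF = P = 561/625 ≈ 0.897600

1 1/2 4763/5000
2 1 9303/10000
3 3/2 9043/10000
4 2 561/625
DF(2y) = 561/625 ≈ 0.897600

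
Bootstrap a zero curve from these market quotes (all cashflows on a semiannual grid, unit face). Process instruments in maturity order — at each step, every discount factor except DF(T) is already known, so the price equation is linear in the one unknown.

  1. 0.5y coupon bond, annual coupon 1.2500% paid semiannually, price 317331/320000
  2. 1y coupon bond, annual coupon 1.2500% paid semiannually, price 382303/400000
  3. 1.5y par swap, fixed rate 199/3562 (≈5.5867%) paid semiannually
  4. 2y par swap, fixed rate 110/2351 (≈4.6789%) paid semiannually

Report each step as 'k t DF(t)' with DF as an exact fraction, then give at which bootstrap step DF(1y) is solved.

1 1/2 1971/2000
2 1 9437/10000
3 3/2 2301/2500
4 2 114/125
DF(1y) is solved at step 2

step 1 [0.5y] bond c/2=1/160: DF=(317331/320000 − 1/160·(0))/(1+1/160) = 1971/2000 ≈ 0.985500
step 2 [1y] bond c/2=1/160: DF=(382303/400000 − 1/160·(0.985500))/(1+1/160) = 9437/10000 ≈ 0.943700
step 3 [1.5y] swap r/2=199/7124: DF=(1 − 199/7124·(0.985500+0.943700))/(1+199/7124) = 2301/2500 ≈ 0.920400
step 4 [2y] swap r/2=55/2351: DF=(1 − 55/2351·(0.985500+0.943700+0.920400))/(1+55/2351) = 114/125 ≈ 0.912000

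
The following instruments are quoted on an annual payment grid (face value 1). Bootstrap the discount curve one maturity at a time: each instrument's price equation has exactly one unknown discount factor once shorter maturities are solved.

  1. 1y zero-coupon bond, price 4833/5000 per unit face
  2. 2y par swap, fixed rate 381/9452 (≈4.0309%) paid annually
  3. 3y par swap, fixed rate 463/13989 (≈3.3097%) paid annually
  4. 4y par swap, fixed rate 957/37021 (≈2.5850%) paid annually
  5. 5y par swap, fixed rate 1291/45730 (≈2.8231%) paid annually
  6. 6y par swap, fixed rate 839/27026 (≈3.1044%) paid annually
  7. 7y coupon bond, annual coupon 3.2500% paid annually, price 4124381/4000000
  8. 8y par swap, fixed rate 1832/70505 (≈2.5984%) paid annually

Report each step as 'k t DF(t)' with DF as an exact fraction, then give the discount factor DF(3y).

step 1 [1y] zero: DF = P = 4833/5000 ≈ 0.966600
step 2 [2y] swap r/1=381/9452: DF=(1 − 381/9452·(0.966600))/(1+381/9452) = 4619/5000 ≈ 0.923800
step 3 [3y] swap r/1=463/13989: DF=(1 − 463/13989·(0.966600+0.923800))/(1+463/13989) = 4537/5000 ≈ 0.907400
step 4 [4y] swap r/1=957/37021: DF=(1 − 957/37021·(0.966600+0.923800+0.907400))/(1+957/37021) = 9043/10000 ≈ 0.904300
step 5 [5y] swap r/1=1291/45730: DF=(1 − 1291/45730·(0.966600+0.923800+0.907400+0.904300))/(1+1291/45730) = 8709/10000 ≈ 0.870900
step 6 [6y] swap r/1=839/27026: DF=(1 − 839/27026·(0.966600+0.923800+0.907400+0.904300+0.870900))/(1+839/27026) = 4161/5000 ≈ 0.832200
step 7 [7y] bond c/1=13/400: DF=(4124381/4000000 − 13/400·(0.966600+0.923800+0.907400+0.904300+0.870900+0.832200))/(1+13/400) = 1657/2000 ≈ 0.828500
step 8 [8y] swap r/1=1832/70505: DF=(1 − 1832/70505·(0.966600+0.923800+0.907400+0.904300+0.870900+0.832200+0.828500))/(1+1832/70505) = 1021/1250 ≈ 0.816800

1 1 4833/5000
2 2 4619/5000
3 3 4537/5000
4 4 9043/10000
5 5 8709/10000
6 6 4161/5000
7 7 1657/2000
8 8 1021/1250
DF(3y) = 4537/5000 ≈ 0.907400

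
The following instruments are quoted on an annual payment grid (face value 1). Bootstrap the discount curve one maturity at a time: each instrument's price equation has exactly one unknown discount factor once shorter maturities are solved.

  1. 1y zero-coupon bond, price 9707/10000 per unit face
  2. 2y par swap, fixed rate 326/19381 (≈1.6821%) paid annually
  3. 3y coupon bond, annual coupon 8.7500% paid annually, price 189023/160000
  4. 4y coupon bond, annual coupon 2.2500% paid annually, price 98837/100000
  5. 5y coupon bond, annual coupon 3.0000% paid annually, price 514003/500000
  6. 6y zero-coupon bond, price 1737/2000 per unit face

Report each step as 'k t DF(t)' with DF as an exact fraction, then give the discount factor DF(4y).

1 1 9707/10000
2 2 4837/5000
3 3 1163/1250
4 4 1807/2000
5 5 4441/5000
6 6 1737/2000
DF(4y) = 1807/2000 ≈ 0.903500

step 1 [1y] zero: DF = P = 9707/10000 ≈ 0.970700
step 2 [2y] swap r/1=326/19381: DF=(1 − 326/19381·(0.970700))/(1+326/19381) = 4837/5000 ≈ 0.967400
step 3 [3y] bond c/1=7/80: DF=(189023/160000 − 7/80·(0.970700+0.967400))/(1+7/80) = 1163/1250 ≈ 0.930400
step 4 [4y] bond c/1=9/400: DF=(98837/100000 − 9/400·(0.970700+0.967400+0.930400))/(1+9/400) = 1807/2000 ≈ 0.903500
step 5 [5y] bond c/1=3/100: DF=(514003/500000 − 3/100·(0.970700+0.967400+0.930400+0.903500))/(1+3/100) = 4441/5000 ≈ 0.888200
step 6 [6y] zero: DF = P = 1737/2000 ≈ 0.868500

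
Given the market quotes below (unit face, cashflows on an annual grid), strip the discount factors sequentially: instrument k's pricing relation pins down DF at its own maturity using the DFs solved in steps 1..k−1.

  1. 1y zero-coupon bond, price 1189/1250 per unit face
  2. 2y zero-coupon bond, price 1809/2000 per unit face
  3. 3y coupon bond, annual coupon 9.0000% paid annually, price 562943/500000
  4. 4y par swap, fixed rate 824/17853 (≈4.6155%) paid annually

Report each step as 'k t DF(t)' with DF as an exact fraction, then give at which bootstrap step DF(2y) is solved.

1 1 1189/1250
2 2 1809/2000
3 3 8797/10000
4 4 522/625
DF(2y) is solved at step 2

step 1 [1y] zero: DF = P = 1189/1250 ≈ 0.951200
step 2 [2y] zero: DF = P = 1809/2000 ≈ 0.904500
step 3 [3y] bond c/1=9/100: DF=(562943/500000 − 9/100·(0.951200+0.904500))/(1+9/100) = 8797/10000 ≈ 0.879700
step 4 [4y] swap r/1=824/17853: DF=(1 − 824/17853·(0.951200+0.904500+0.879700))/(1+824/17853) = 522/625 ≈ 0.835200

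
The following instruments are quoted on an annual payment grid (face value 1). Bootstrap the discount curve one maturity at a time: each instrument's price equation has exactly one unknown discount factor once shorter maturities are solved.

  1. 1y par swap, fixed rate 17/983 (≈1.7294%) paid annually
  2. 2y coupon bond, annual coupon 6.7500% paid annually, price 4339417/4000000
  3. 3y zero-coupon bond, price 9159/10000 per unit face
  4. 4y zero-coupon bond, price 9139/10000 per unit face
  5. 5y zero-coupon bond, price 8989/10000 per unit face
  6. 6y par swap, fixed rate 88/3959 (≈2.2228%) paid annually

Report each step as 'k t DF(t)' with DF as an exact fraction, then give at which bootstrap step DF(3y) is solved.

step 1 [1y] swap r/1=17/983: DF=(1 − 17/983·(0))/(1+17/983) = 983/1000 ≈ 0.983000
step 2 [2y] bond c/1=27/400: DF=(4339417/4000000 − 27/400·(0.983000))/(1+27/400) = 9541/10000 ≈ 0.954100
step 3 [3y] zero: DF = P = 9159/10000 ≈ 0.915900
step 4 [4y] zero: DF = P = 9139/10000 ≈ 0.913900
step 5 [5y] zero: DF = P = 8989/10000 ≈ 0.898900
step 6 [6y] swap r/1=88/3959: DF=(1 − 88/3959·(0.983000+0.954100+0.915900+0.913900+0.898900))/(1+88/3959) = 548/625 ≈ 0.876800

1 1 983/1000
2 2 9541/10000
3 3 9159/10000
4 4 9139/10000
5 5 8989/10000
6 6 548/625
DF(3y) is solved at step 3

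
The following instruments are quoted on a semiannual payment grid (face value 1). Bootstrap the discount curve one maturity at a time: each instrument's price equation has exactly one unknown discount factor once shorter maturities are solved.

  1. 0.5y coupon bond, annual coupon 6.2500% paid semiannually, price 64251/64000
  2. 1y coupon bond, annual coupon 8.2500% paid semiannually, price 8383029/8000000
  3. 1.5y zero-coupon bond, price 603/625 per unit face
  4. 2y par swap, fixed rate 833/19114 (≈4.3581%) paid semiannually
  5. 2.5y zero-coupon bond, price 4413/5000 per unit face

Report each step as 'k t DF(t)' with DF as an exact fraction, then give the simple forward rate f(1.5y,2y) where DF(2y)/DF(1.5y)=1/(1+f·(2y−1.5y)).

step 1 [0.5y] bond c/2=1/32: DF=(64251/64000 − 1/32·(0))/(1+1/32) = 1947/2000 ≈ 0.973500
step 2 [1y] bond c/2=33/800: DF=(8383029/8000000 − 33/800·(0.973500))/(1+33/800) = 4839/5000 ≈ 0.967800
step 3 [1.5y] zero: DF = P = 603/625 ≈ 0.964800
step 4 [2y] swap r/2=833/38228: DF=(1 − 833/38228·(0.973500+0.967800+0.964800))/(1+833/38228) = 9167/10000 ≈ 0.916700
step 5 [2.5y] zero: DF = P = 4413/5000 ≈ 0.882600

1 1/2 1947/2000
2 1 4839/5000
3 3/2 603/625
4 2 9167/10000
5 5/2 4413/5000
f(1.5y,2y) = ((603/625)/(9167/10000) − 1)/(1/2) = 962/9167 ≈ 10.4942%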